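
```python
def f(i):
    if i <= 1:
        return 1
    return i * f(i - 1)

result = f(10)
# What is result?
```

f(10) = 10 * 9 * 8 * 7 * 6 * 5 * 4 * 3 * 2 * 1 = 3628800

Answer: 3628800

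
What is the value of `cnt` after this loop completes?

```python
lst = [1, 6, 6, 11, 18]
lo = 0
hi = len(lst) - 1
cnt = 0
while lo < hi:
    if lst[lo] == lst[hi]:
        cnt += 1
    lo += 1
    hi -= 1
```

Count matching pairs from ends
`cnt` takes the values: 0

Answer: 0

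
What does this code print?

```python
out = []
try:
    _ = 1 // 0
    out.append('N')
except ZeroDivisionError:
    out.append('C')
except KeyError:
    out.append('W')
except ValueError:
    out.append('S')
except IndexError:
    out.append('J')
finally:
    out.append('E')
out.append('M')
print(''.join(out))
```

Execution trace: 'C' (except ZeroDivisionError) → 'E' (finally) → 'M' (after the try/except). Output: CEM

Answer: CEM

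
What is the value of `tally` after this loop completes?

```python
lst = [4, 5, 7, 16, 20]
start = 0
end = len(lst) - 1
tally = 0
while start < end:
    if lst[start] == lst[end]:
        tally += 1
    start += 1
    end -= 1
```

Count matching pairs from ends
`tally` takes the values: 0

Answer: 0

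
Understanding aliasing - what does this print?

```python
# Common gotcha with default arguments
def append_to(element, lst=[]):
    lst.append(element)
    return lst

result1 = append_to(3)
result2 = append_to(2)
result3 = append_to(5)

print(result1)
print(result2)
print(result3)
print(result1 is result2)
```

Key concept: mutable default argument gotcha.
Step by step:
`result1 = append_to(3)` → result1 = [3]
`result2 = append_to(2)` → result1 = [3, 2] (same object as result2); result2 = [3, 2] (same object as result1)
`result3 = append_to(5)` → result1 = [3, 2, 5] (same object as result2, result3); result2 = [3, 2, 5] (same object as result1, result3); result3 = [3, 2, 5] (same object as result1, result2)
`print(result1)` → prints [3, 2, 5]
`print(result2)` → prints [3, 2, 5]
`print(result3)` → prints [3, 2, 5]
`print(result1 is result2)` → prints True

Answer:
[3, 2, 5]
[3, 2, 5]
[3, 2, 5]
True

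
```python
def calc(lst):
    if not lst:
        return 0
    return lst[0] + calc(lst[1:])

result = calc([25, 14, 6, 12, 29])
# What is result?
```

25 + 14 + 6 + 12 + 29 + 0 = 86

Answer: 86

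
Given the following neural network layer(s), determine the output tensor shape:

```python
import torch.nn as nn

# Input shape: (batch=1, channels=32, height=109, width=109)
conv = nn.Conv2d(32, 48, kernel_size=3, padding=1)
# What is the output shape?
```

Input: (1, 32, 109, 109) -> Output: (1, 48, 109, 109)

Answer: (1, 48, 109, 109)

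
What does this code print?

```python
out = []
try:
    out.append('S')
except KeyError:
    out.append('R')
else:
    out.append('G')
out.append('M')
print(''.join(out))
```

Execution trace: 'S' (try body, no exception) → 'G' (else) → 'M' (after the try/except). Output: SGM

Answer: SGM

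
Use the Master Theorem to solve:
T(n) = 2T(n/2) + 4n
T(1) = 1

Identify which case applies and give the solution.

a=2, b=2, f(n)=4n. log_2(2) = 1. Since c=1 = 1, Case 2 applies: T(n) = Θ(n^log_b(a) · log n) = O(n log n).

Answer: O(n log n) - Case 2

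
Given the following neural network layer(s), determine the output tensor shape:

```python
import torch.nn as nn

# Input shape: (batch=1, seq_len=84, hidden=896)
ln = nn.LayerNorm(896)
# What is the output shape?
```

Input: (1, 84, 896) -> Output: (1, 84, 896)

Answer: (1, 84, 896)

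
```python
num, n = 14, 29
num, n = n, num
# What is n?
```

Trace:
`num, n = 14, 29` → num = 14; n = 29
`num, n = n, num` → num = 29; n = 14
So n = 14

Answer: 14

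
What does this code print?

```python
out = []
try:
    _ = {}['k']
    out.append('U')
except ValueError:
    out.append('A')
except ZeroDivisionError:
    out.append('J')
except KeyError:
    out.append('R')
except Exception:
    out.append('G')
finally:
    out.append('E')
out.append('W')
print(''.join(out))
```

Execution trace: 'R' (except KeyError) → 'E' (finally) → 'W' (after the try/except). Output: REW

Answer: REW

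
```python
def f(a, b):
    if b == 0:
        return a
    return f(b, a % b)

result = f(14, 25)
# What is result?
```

f(14, 25) -> f(25, 14) -> f(14, 11) -> f(11, 3) -> f(3, 2) -> f(2, 1) -> f(1, 0) -> 1

Answer: 1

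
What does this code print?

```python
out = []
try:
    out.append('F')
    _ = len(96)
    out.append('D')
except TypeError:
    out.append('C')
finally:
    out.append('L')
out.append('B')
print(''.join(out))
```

Execution trace: 'F' (try body) → 'C' (except TypeError) → 'L' (finally) → 'B' (after the try/except). Output: FCLB

Answer: FCLB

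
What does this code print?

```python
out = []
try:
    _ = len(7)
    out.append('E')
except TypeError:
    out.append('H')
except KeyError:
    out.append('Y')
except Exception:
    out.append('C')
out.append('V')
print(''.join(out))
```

Execution trace: 'H' (except TypeError) → 'V' (after the try/except). Output: HV

Answer: HV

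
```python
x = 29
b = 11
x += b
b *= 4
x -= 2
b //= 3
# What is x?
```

Trace:
`x = 29` → x = 29
`b = 11` → b = 11
`x += b` → x = 40
`b *= 4` → b = 44
`x -= 2` → x = 38
`b //= 3` → b = 14
So x = 38

Answer: 38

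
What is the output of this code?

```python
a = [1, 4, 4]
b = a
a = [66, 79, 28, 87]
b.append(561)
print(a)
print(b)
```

Key concept: rebinding vs mutation: a is rebound to a new list, b still points at the original.
Step by step:
`a = [1, 4, 4]` → a = [1, 4, 4]
`b = a` → b = [1, 4, 4] (same object as a)
`a = [66, 79, 28, 87]` → a = [66, 79, 28, 87]
`b.append(561)` → b = [1, 4, 4, 561]
`print(a)` → prints [66, 79, 28, 87]
`print(b)` → prints [1, 4, 4, 561]

Answer:
[66, 79, 28, 87]
[1, 4, 4, 561]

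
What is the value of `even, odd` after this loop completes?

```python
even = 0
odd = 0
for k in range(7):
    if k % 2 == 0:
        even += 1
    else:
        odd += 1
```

Count evens and odds in range(7)
`even, odd` takes the values: (0, 0) → (1, 0) → (1, 1) → (2, 1) → (2, 2) → (3, 2) → (3, 3) → (4, 3)

Answer: 4, 3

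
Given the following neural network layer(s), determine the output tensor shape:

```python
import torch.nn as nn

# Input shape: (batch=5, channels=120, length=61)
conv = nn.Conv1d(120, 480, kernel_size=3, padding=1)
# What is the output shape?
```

Input: (5, 120, 61) -> Output: (5, 480, 61)

Answer: (5, 480, 61)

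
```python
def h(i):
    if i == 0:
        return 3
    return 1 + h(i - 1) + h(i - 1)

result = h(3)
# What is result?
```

h(i) = 1 + 2·h(i-1), h(0)=3. Closed form: (3+1)·2^3 - 1 = 31.

Answer: 31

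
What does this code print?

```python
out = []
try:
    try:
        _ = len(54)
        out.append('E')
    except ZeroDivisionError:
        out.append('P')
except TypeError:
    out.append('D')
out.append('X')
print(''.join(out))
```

Execution trace: 'D' (outer except TypeError) → 'X' (after the try/except). Output: DX

Answer: DX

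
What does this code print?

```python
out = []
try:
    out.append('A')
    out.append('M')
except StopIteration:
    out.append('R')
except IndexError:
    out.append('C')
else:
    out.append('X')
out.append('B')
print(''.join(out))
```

Execution trace: 'A' (try body) → 'M' (try body, no exception) → 'X' (else) → 'B' (after the try/except). Output: AMXB

Answer: AMXB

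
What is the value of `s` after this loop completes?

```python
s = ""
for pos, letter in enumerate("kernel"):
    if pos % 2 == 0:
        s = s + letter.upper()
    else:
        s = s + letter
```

Uppercase even positions in 'kernel'
`s` takes the values: "" → "K" → "Ke" → "KeR" → "KeRn" → "KeRnE" → "KeRnEl"

Answer: "KeRnEl"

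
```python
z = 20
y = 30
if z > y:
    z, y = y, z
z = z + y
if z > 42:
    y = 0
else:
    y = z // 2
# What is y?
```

Trace:
`z = 20` → z = 20
`y = 30` → y = 30
`if z > y: ...` → z > y is False → no variable changes
`z = z + y` → z = 50
`if z > 42: ...` → z > 42 is True → y = 0
So y = 0

Answer: 0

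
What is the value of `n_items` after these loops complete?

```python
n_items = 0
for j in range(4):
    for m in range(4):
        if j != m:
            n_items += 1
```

4² - 4 (exclude diagonal)
`n_items` takes the values: 0 → 1 → 2 → 3 → 4 → 5 → 6 → 7 → 8 → 9 → 10 → 11 → 12

Answer: 12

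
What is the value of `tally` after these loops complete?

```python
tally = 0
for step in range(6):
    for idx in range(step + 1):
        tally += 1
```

Triangle: 1 + 2 + ... + 6
`tally` takes the values: 0 → 1 → 2 → 3 → 4 → 5 → 6 → 7 → 8 → 9 → 10 → 11 → 12 → 13 → 14 → 15 → 16 → 17 → 18 → 19 → 20 → 21

Answer: 21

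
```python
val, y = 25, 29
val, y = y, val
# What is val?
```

Trace:
`val, y = 25, 29` → val = 25; y = 29
`val, y = y, val` → val = 29; y = 25
So val = 29

Answer: 29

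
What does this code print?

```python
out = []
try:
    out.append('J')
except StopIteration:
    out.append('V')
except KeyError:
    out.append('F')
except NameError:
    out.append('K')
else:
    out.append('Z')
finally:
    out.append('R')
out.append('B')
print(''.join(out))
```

Execution trace: 'J' (try body, no exception) → 'Z' (else) → 'R' (finally) → 'B' (after the try/except). Output: JZRB

Answer: JZRB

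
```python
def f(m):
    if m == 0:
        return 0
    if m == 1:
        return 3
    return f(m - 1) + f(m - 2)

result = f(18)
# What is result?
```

Build up from base cases: f(0)=0, f(1)=3, f(2)=3, f(3)=6, f(4)=9, f(5)=15, f(6)=24, ..., f(18)=7752

Answer: 7752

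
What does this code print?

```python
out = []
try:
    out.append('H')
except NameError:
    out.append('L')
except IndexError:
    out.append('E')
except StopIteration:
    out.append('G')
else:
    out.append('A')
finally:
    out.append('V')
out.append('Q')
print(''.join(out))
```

Execution trace: 'H' (try body, no exception) → 'A' (else) → 'V' (finally) → 'Q' (after the try/except). Output: HAVQ

Answer: HAVQ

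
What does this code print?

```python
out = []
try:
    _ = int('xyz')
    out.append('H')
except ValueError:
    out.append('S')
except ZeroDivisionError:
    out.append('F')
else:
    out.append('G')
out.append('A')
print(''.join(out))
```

Execution trace: 'S' (except ValueError) → 'A' (after the try/except). Output: SA

Answer: SA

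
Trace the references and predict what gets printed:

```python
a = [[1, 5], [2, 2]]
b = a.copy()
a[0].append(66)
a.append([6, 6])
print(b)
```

Key concept: shallow copy with nested lists.
Step by step:
`a = [[1, 5], [2, 2]]` → a = [[1, 5], [2, 2]]
`b = a.copy()` → b = [[1, 5], [2, 2]]
`a[0].append(66)` → a = [[1, 5, 66], [2, 2]]; b = [[1, 5, 66], [2, 2]]
`a.append([6, 6])` → a = [[1, 5, 66], [2, 2], [6, 6]]
`print(b)` → prints [[1, 5, 66], [2, 2]]

Answer: [[1, 5, 66], [2, 2]]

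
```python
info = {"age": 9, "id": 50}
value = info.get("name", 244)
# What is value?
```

Trace:
`info = {"age": 9, "id": 50}` → info = {'age': 9, 'id': 50}
`value = info.get("name", 244)` → value = 244
So value = 244

Answer: 244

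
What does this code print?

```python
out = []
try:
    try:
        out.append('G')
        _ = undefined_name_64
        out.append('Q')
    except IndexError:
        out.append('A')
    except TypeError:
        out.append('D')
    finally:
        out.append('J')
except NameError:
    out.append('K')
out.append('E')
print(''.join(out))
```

Execution trace: 'G' (try body) → 'J' (finally) → 'K' (outer except NameError) → 'E' (after the try/except). Output: GJKE

Answer: GJKE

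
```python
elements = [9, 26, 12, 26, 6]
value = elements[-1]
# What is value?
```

Trace:
`elements = [9, 26, 12, 26, 6]` → elements = [9, 26, 12, 26, 6]
`value = elements[-1]` → value = 6
So value = 6

Answer: 6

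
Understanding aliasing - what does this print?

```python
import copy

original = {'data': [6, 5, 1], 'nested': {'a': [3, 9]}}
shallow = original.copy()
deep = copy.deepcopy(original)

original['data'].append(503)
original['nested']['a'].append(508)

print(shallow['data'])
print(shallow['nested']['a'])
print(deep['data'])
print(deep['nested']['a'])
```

Key concept: comparing shallow vs deep copy.
Step by step:
`original = {'data': [6, 5, 1], 'nested': {'a': [3, 9]}}` → original = {'data': [6, 5, 1], 'nested': {'a': [3, 9]}}
`shallow = original.copy()` → shallow = {'data': [6, 5, 1], 'nested': {'a': [3, 9]}}
`deep = copy.deepcopy(original)` → deep = {'data': [6, 5, 1], 'nested': {'a': [3, 9]}}
`original['data'].append(503)` → original = {'data': [6, 5, 1, 503], 'nested': {'a': [3, 9]}}; shallow = {'data': [6, 5, 1, 503], 'nested': {'a': [3, 9]}}
`original['nested']['a'].append(508)` → original = {'data': [6, 5, 1, 503], 'nested': {'a': [3, 9, 508]}}; shallow = {'data': [6, 5, 1, 503], 'nested': {'a': [3, 9, 508]}}
`print(shallow['data'])` → prints [6, 5, 1, 503]
`print(shallow['nested']['a'])` → prints [3, 9, 508]
`print(deep['data'])` → prints [6, 5, 1]
`print(deep['nested']['a'])` → prints [3, 9]

Answer:
[6, 5, 1, 503]
[3, 9, 508]
[6, 5, 1]
[3, 9]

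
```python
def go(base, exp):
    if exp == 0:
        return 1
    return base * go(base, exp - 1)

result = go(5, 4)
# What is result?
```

go(5, 4) = 5 * 5 * 5 * 5 = 625

Answer: 625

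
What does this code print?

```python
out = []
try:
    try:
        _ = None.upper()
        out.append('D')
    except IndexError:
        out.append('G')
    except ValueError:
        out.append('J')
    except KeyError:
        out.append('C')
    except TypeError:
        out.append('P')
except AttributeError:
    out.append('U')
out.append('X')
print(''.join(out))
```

Execution trace: 'U' (outer except AttributeError) → 'X' (after the try/except). Output: UX

Answer: UX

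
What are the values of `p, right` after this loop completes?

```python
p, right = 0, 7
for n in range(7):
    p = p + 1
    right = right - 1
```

p goes 0→7, right goes 7→0
`p, right` takes the values: (0, 7) → (1, 7) → (1, 6) → (2, 6) → (2, 5) → (3, 5) → (3, 4) → (4, 4) → (4, 3) → (5, 3) → (5, 2) → (6, 2) → (6, 1) → (7, 1) → (7, 0)

Answer: 7, 0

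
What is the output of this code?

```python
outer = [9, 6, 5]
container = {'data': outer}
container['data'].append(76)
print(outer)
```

Key concept: dict holds reference to list.
Step by step:
`outer = [9, 6, 5]` → outer = [9, 6, 5]
`container = {'data': outer}` → container = {'data': [9, 6, 5]}
`container['data'].append(76)` → outer = [9, 6, 5, 76]; container = {'data': [9, 6, 5, 76]}
`print(outer)` → prints [9, 6, 5, 76]

Answer: [9, 6, 5, 76]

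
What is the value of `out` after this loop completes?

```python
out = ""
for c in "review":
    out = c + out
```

Reverse 'review'
`out` takes the values: "" → "r" → "er" → "ver" → "iver" → "eiver" → "weiver"

Answer: "weiver"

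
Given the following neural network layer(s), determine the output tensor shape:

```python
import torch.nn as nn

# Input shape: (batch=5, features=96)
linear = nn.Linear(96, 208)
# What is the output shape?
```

Input: (5, 96) -> Output: (5, 208)

Answer: (5, 208)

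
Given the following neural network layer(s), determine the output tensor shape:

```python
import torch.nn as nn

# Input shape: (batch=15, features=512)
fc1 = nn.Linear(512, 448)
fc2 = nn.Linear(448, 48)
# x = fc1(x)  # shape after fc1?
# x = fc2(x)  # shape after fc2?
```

Input: (15, 512) -> after fc1: (15, 448) -> Output: (15, 48)

Answer: (15, 48)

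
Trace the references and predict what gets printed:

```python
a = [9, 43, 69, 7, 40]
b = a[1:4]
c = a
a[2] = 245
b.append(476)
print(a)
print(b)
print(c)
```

Key concept: slice vs alias.
Step by step:
`a = [9, 43, 69, 7, 40]` → a = [9, 43, 69, 7, 40]
`b = a[1:4]` → b = [43, 69, 7]
`c = a` → c = [9, 43, 69, 7, 40] (same object as a)
`a[2] = 245` → a = [9, 43, 245, 7, 40] (same object as c); c = [9, 43, 245, 7, 40] (same object as a)
`b.append(476)` → b = [43, 69, 7, 476]
`print(a)` → prints [9, 43, 245, 7, 40]
`print(b)` → prints [43, 69, 7, 476]
`print(c)` → prints [9, 43, 245, 7, 40]

Answer:
[9, 43, 245, 7, 40]
[43, 69, 7, 476]
[9, 43, 245, 7, 40]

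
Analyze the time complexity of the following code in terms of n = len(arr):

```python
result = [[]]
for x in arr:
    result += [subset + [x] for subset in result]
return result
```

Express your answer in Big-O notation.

This is subset (power-set) generation — 2^n subsets, each materialised as a list of up to n elements. Time complexity: O(n · 2^n).

Answer: O(n · 2^n)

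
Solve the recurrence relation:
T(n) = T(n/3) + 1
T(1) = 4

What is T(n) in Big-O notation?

Each step divides n by 3 and adds 1. After log_3(n) steps we reach T(1)=4. So T(n) = 1·log_3(n) + 4 = O(log n).

Answer: O(log n)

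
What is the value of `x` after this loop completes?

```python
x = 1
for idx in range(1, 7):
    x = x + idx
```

Start at 1, add 1 through 6
`x` takes the values: 1 → 2 → 4 → 7 → 11 → 16 → 22

Answer: 22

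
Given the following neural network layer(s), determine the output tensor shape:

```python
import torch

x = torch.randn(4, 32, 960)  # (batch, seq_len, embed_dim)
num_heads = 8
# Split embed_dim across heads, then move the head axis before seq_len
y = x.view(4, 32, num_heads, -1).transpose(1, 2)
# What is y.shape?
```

Input: (4, 32, 960) -> head_dim = 960 // 8 = 120; after view: (4, 32, 8, 120) -> after transpose(1, 2): (4, 8, 32, 120) -> Output: (4, 8, 32, 120)

Answer: (4, 8, 32, 120)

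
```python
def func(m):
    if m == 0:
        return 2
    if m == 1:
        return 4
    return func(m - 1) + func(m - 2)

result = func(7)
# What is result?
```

Build up from base cases: func(0)=2, func(1)=4, func(2)=6, func(3)=10, func(4)=16, func(5)=26, func(6)=42, ..., func(7)=68

Answer: 68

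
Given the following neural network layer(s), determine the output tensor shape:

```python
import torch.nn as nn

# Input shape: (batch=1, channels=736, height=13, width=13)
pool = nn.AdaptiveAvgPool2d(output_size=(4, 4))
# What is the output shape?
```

Input: (1, 736, 13, 13) -> Output: (1, 736, 4, 4)

Answer: (1, 736, 4, 4)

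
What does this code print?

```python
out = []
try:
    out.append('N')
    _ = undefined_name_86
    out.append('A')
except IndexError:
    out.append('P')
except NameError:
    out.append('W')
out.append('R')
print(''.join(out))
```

Execution trace: 'N' (try body) → 'W' (except NameError) → 'R' (after the try/except). Output: NWR

Answer: NWR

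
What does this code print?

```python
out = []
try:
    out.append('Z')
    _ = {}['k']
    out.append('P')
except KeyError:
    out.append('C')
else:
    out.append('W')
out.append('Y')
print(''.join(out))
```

Execution trace: 'Z' (try body) → 'C' (except KeyError) → 'Y' (after the try/except). Output: ZCY

Answer: ZCY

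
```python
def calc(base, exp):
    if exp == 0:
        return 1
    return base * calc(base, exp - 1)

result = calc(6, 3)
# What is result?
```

calc(6, 3) = 6 * 6 * 6 = 216

Answer: 216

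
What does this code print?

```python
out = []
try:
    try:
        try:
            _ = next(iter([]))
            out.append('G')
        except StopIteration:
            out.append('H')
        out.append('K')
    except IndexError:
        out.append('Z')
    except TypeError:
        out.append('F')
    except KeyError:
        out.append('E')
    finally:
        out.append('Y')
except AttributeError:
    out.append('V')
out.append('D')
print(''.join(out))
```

Execution trace: 'H' (inner except StopIteration) → 'K' (try body, no exception) → 'Y' (finally) → 'D' (after the try/except). Output: HKYD

Answer: HKYD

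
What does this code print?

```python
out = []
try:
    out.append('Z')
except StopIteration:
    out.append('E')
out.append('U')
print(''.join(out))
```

Execution trace: 'Z' (try body, no exception) → 'U' (after the try/except). Output: ZU

Answer: ZU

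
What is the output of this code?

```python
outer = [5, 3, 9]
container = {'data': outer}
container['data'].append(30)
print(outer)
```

Key concept: dict holds reference to list.
Step by step:
`outer = [5, 3, 9]` → outer = [5, 3, 9]
`container = {'data': outer}` → container = {'data': [5, 3, 9]}
`container['data'].append(30)` → outer = [5, 3, 9, 30]; container = {'data': [5, 3, 9, 30]}
`print(outer)` → prints [5, 3, 9, 30]

Answer: [5, 3, 9, 30]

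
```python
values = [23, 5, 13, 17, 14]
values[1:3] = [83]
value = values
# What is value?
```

Trace:
`values = [23, 5, 13, 17, 14]` → values = [23, 5, 13, 17, 14]
`values[1:3] = [83]` → values = [23, 83, 17, 14]
`value = values` → value = [23, 83, 17, 14]
So value = [23, 83, 17, 14]

Answer: [23, 83, 17, 14]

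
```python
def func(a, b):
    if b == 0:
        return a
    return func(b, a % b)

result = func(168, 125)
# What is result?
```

func(168, 125) -> func(125, 43) -> func(43, 39) -> func(39, 4) -> func(4, 3) -> func(3, 1) -> func(1, 0) -> 1

Answer: 1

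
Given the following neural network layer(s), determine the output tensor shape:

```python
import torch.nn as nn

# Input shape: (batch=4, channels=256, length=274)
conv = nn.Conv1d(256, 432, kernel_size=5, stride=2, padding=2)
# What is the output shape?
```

Input: (4, 256, 274) -> Output: (4, 432, 137)

Answer: (4, 432, 137)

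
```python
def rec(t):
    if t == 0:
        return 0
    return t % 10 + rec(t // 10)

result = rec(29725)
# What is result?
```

Sum of digits of 29725: 5 + 2 + 7 + 9 + 2 = 25

Answer: 25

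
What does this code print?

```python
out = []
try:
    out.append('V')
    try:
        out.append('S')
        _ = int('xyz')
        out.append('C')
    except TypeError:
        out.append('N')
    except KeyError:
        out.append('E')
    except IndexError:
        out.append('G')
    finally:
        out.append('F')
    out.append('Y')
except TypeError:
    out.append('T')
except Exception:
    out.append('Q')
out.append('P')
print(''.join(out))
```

Execution trace: 'V' (try body) → 'S' (inner try body) → 'F' (inner finally) → 'Q' (except Exception) → 'P' (after the try/except). Output: VSFQP

Answer: VSFQP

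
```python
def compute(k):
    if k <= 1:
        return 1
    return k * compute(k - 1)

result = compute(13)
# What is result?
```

compute(13) = 13 * 12 * 11 * 10 * 9 * 8 * 7 * 6 * 5 * 4 * 3 * 2 * 1 = 6227020800

Answer: 6227020800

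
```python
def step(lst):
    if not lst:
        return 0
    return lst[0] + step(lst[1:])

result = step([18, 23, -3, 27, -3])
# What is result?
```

18 + 23 + (-3) + 27 + (-3) + 0 = 62

Answer: 62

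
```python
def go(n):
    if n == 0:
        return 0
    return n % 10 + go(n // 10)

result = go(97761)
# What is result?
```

Sum of digits of 97761: 1 + 6 + 7 + 7 + 9 = 30

Answer: 30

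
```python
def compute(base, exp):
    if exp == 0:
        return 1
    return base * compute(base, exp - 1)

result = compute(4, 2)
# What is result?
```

compute(4, 2) = 4 * 4 = 16

Answer: 16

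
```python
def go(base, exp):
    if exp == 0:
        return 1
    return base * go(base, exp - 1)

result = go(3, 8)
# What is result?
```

go(3, 8) = 3 * 3 * 3 * 3 * 3 * 3 * 3 * 3 = 6561

Answer: 6561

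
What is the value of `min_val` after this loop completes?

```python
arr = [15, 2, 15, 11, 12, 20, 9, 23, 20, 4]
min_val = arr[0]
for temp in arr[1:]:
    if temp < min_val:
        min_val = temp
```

Minimum of [15, 2, 15, 11, 12, 20, 9, 23, 20, 4]
`min_val` takes the values: 15 → 2

Answer: 2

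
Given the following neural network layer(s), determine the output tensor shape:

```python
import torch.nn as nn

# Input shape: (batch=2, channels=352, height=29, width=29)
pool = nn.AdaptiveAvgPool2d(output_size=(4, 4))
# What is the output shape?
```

Input: (2, 352, 29, 29) -> Output: (2, 352, 4, 4)

Answer: (2, 352, 4, 4)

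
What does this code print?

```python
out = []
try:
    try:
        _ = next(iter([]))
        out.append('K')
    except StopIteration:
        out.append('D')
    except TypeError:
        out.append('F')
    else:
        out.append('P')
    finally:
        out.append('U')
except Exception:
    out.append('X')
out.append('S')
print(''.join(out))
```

Execution trace: 'D' (inner except StopIteration) → 'U' (inner finally) → 'S' (after the try/except). Output: DUS

Answer: DUS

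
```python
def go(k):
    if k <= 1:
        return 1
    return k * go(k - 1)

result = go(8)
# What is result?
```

go(8) = 8 * 7 * 6 * 5 * 4 * 3 * 2 * 1 = 40320

Answer: 40320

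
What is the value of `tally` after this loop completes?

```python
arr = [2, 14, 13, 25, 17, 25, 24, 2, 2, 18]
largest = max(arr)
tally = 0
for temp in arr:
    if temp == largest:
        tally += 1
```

Count of max value 25 in [2, 14, 13, 25, 17, 25, 24, 2, 2, 18]
`tally` takes the values: 0 → 1 → 2

Answer: 2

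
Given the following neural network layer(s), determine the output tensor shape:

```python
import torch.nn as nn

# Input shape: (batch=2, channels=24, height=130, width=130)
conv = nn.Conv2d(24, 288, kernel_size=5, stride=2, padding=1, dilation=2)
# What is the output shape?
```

Input: (2, 24, 130, 130) -> Output: (2, 288, 62, 62)

Answer: (2, 288, 62, 62)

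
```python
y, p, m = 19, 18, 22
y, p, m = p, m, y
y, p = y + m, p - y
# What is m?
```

Trace:
`y, p, m = 19, 18, 22` → y = 19; p = 18; m = 22
`y, p, m = p, m, y` → y = 18; p = 22; m = 19
`y, p = y + m, p - y` → y = 37; p = 4
So m = 19

Answer: 19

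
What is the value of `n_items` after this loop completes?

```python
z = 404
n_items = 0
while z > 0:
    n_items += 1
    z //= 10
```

Count digits by repeated division by 10
`n_items` takes the values: 0 → 1 → 2 → 3

Answer: 3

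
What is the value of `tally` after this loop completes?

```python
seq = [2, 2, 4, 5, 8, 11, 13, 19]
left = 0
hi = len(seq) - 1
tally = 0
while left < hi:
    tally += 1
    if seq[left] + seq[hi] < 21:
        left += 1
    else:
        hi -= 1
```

Steps to find pair summing to 21
`tally` takes the values: 0 → 1 → 2 → 3 → 4 → 5 → 6 → 7

Answer: 7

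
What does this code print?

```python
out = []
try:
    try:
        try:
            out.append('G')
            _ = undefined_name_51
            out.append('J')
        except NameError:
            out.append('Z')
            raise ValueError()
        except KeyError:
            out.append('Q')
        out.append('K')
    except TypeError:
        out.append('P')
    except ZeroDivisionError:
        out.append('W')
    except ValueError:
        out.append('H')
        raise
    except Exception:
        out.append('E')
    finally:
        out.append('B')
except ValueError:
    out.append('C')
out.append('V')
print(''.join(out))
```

Execution trace: 'G' (inner try body) → 'Z' (inner except NameError) → 'H' (except ValueError) → 'B' (finally) → 'C' (outer except ValueError) → 'V' (after the try/except). Output: GZHBCV

Answer: GZHBCV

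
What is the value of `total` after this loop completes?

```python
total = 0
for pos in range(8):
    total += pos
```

Sum of 0 to 7 = 28
`total` takes the values: 0 → 1 → 3 → 6 → 10 → 15 → 21 → 28

Answer: 28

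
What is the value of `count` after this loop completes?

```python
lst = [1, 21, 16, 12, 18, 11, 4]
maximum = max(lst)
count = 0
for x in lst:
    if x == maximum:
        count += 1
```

Count of max value 21 in [1, 21, 16, 12, 18, 11, 4]
`count` takes the values: 0 → 1

Answer: 1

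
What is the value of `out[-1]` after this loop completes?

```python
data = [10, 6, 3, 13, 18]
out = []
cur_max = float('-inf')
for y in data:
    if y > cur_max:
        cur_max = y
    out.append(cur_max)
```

Running max ends at 18
`out` takes the values: [] → [10] → [10, 10] → [10, 10, 10] → [10, 10, 10, 13] → [10, 10, 10, 13, 18]
So `out[-1]` = 18

Answer: 18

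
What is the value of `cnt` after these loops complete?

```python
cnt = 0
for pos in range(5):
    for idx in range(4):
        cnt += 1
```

5 * 4 = 20
`cnt` takes the values: 0 → 1 → 2 → 3 → 4 → 5 → 6 → 7 → 8 → 9 → 10 → 11 → 12 → 13 → 14 → 15 → 16 → 17 → 18 → 19 → 20

Answer: 20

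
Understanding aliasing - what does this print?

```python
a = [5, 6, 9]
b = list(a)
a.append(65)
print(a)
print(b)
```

Key concept: list() constructor creates copy.
Step by step:
`a = [5, 6, 9]` → a = [5, 6, 9]
`b = list(a)` → b = [5, 6, 9]
`a.append(65)` → a = [5, 6, 9, 65]
`print(a)` → prints [5, 6, 9, 65]
`print(b)` → prints [5, 6, 9]

Answer:
[5, 6, 9, 65]
[5, 6, 9]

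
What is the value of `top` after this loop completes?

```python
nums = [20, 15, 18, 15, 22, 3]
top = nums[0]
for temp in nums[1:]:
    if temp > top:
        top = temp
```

Maximum of [20, 15, 18, 15, 22, 3]
`top` takes the values: 20 → 22

Answer: 22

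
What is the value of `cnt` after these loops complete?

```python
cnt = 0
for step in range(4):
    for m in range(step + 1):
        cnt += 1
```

Triangle: 1 + 2 + ... + 4
`cnt` takes the values: 0 → 1 → 2 → 3 → 4 → 5 → 6 → 7 → 8 → 9 → 10

Answer: 10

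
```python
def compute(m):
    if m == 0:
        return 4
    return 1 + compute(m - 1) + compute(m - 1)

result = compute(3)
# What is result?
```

compute(m) = 1 + 2·compute(m-1), compute(0)=4. Closed form: (4+1)·2^3 - 1 = 39.

Answer: 39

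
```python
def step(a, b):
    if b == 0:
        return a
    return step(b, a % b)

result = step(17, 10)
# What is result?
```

step(17, 10) -> step(10, 7) -> step(7, 3) -> step(3, 1) -> step(1, 0) -> 1

Answer: 1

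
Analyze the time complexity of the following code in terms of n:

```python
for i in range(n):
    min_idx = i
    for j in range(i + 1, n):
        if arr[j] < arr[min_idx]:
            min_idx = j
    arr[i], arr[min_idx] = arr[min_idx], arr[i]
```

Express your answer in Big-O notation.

This is Selection sort. Time complexity: O(n²).

Answer: O(n²)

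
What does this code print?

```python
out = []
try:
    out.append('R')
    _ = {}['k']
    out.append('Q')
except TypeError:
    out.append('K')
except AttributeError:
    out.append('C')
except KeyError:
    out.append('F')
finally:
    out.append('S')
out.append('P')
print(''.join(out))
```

Execution trace: 'R' (try body) → 'F' (except KeyError) → 'S' (finally) → 'P' (after the try/except). Output: RFSP

Answer: RFSP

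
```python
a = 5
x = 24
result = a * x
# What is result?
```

Trace:
`a = 5` → a = 5
`x = 24` → x = 24
`result = a * x` → result = 120
So result = 120

Answer: 120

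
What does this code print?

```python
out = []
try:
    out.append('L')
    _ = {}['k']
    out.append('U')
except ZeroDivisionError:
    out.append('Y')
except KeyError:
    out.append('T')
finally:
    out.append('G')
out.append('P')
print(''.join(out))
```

Execution trace: 'L' (try body) → 'T' (except KeyError) → 'G' (finally) → 'P' (after the try/except). Output: LTGP

Answer: LTGP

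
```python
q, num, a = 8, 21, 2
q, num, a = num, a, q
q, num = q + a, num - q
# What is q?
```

Trace:
`q, num, a = 8, 21, 2` → q = 8; num = 21; a = 2
`q, num, a = num, a, q` → q = 21; num = 2; a = 8
`q, num = q + a, num - q` → q = 29; num = -19
So q = 29

Answer: 29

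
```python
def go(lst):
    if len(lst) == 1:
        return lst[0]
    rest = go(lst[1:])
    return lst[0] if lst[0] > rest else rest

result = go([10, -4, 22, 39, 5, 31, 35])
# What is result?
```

Recursive max over [10, -4, 22, 39, 5, 31, 35] = 39

Answer: 39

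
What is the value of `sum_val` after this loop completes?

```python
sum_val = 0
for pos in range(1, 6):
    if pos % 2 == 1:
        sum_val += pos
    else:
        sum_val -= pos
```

Add odd, subtract even
`sum_val` takes the values: 0 → 1 → -1 → 2 → -2 → 3

Answer: 3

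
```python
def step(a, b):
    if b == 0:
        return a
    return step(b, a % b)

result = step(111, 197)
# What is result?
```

step(111, 197) -> step(197, 111) -> step(111, 86) -> step(86, 25) -> step(25, 11) -> step(11, 3) -> step(3, 2) -> step(2, 1) -> step(1, 0) -> 1

Answer: 1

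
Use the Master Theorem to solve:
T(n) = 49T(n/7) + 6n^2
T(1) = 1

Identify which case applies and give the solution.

a=49, b=7, f(n)=6n^2. log_7(49) = 2. Since c=2 = 2, Case 2 applies: T(n) = Θ(n^log_b(a) · log n) = O(n^2 log n).

Answer: O(n^2 log n) - Case 2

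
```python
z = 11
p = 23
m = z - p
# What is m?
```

Trace:
`z = 11` → z = 11
`p = 23` → p = 23
`m = z - p` → m = -12
So m = -12

Answer: -12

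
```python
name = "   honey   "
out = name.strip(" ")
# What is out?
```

Trace:
`name = "   honey   "` → name = '   honey   '
`out = name.strip(" ")` → out = 'honey'
So out = 'honey'

Answer: 'honey'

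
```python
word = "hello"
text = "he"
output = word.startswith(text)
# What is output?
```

Trace:
`word = "hello"` → word = 'hello'
`text = "he"` → text = 'he'
`output = word.startswith(text)` → output = True
So output = True

Answer: True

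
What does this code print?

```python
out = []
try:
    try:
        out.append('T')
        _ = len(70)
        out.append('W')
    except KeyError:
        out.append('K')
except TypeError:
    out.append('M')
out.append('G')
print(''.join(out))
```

Execution trace: 'T' (try body) → 'M' (outer except TypeError) → 'G' (after the try/except). Output: TMG

Answer: TMG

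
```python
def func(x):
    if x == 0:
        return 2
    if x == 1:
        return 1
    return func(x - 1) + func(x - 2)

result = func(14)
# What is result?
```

Build up from base cases: func(0)=2, func(1)=1, func(2)=3, func(3)=4, func(4)=7, func(5)=11, func(6)=18, ..., func(14)=843

Answer: 843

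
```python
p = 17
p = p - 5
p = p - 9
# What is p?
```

Trace:
`p = 17` → p = 17
`p = p - 5` → p = 12
`p = p - 9` → p = 3
So p = 3

Answer: 3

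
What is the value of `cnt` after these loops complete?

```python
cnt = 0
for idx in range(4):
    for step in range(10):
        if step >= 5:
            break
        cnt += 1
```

Inner breaks at 5, outer runs 4 times
`cnt` takes the values: 0 → 1 → 2 → 3 → 4 → 5 → 6 → 7 → 8 → 9 → 10 → 11 → 12 → 13 → 14 → 15 → 16 → 17 → 18 → 19 → 20

Answer: 20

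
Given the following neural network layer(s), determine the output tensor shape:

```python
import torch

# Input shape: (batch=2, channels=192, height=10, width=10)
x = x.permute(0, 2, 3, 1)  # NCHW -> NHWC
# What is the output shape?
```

Input: (2, 192, 10, 10) -> Output: (2, 10, 10, 192)

Answer: (2, 10, 10, 192)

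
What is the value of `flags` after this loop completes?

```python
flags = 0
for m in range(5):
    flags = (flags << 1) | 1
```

Build 5 consecutive 1-bits: 0b11111
`flags` takes the values: 0 → 1 → 3 → 7 → 15 → 31

Answer: 31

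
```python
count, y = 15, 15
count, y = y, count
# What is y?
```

Trace:
`count, y = 15, 15` → count = 15; y = 15
`count, y = y, count` → count = 15; y = 15
So y = 15

Answer: 15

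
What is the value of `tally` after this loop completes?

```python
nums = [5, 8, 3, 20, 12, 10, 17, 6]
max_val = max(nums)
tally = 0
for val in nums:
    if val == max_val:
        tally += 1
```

Count of max value 20 in [5, 8, 3, 20, 12, 10, 17, 6]
`tally` takes the values: 0 → 1

Answer: 1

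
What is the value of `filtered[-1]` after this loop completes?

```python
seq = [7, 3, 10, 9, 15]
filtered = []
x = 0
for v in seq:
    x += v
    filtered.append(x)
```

Cumulative sum ends at 44
`filtered` takes the values: [] → [7] → [7, 10] → [7, 10, 20] → [7, 10, 20, 29] → [7, 10, 20, 29, 44]
So `filtered[-1]` = 44

Answer: 44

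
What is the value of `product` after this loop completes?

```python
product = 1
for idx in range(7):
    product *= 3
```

3^7 = 2187
`product` takes the values: 1 → 3 → 9 → 27 → 81 → 243 → 729 → 2187

Answer: 2187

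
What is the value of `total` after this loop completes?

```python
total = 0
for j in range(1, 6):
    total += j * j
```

Sum of squares 1² to 5² = 55
`total` takes the values: 0 → 1 → 5 → 14 → 30 → 55

Answer: 55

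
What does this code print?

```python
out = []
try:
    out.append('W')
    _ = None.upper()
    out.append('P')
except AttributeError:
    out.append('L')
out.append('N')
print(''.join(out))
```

Execution trace: 'W' (try body) → 'L' (except AttributeError) → 'N' (after the try/except). Output: WLN

Answer: WLN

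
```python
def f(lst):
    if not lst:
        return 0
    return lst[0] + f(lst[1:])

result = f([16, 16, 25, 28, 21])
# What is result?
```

16 + 16 + 25 + 28 + 21 + 0 = 106

Answer: 106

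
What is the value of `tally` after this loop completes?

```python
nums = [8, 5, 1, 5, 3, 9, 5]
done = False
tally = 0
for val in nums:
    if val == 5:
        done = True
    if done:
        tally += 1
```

Count elements after first 5 in [8, 5, 1, 5, 3, 9, 5]
`tally` takes the values: 0 → 1 → 2 → 3 → 4 → 5 → 6

Answer: 6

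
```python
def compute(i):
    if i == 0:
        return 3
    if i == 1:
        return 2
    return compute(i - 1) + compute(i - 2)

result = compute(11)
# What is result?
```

Build up from base cases: compute(0)=3, compute(1)=2, compute(2)=5, compute(3)=7, compute(4)=12, compute(5)=19, compute(6)=31, ..., compute(11)=343

Answer: 343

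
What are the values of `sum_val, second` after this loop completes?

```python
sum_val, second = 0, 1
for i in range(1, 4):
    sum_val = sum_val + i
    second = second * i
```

Sum and factorial of 1 to 3
`sum_val, second` takes the values: (0, 1) → (1, 1) → (3, 1) → (3, 2) → (6, 2) → (6, 6)

Answer: 6, 6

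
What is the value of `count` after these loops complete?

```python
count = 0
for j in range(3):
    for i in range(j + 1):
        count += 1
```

Triangle: 1 + 2 + ... + 3
`count` takes the values: 0 → 1 → 2 → 3 → 4 → 5 → 6

Answer: 6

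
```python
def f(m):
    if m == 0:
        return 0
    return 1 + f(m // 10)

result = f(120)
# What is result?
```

Count of digits of 120: 3

Answer: 3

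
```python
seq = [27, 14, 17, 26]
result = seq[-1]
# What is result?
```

Trace:
`seq = [27, 14, 17, 26]` → seq = [27, 14, 17, 26]
`result = seq[-1]` → result = 26
So result = 26

Answer: 26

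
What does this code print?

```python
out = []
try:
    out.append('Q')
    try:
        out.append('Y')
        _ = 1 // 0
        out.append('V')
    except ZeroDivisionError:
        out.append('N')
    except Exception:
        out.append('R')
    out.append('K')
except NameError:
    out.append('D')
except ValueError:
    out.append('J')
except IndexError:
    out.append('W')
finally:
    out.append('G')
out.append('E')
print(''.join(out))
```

Execution trace: 'Q' (try body) → 'Y' (inner try body) → 'N' (inner except ZeroDivisionError) → 'K' (try body, no exception) → 'G' (finally) → 'E' (after the try/except). Output: QYNKGE

Answer: QYNKGE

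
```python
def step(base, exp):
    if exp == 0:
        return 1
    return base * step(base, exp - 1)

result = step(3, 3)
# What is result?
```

step(3, 3) = 3 * 3 * 3 = 27

Answer: 27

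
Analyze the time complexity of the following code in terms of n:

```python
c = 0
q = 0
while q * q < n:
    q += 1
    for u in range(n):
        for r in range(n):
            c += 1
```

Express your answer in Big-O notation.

Each loop level contributes: √n × n × n. Multiplying the contributions gives O(n^2√n).

Answer: O(n^2√n)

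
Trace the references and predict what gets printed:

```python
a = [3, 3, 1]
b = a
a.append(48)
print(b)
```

Key concept: basic list aliasing.
Step by step:
`a = [3, 3, 1]` → a = [3, 3, 1]
`b = a` → b = [3, 3, 1] (same object as a)
`a.append(48)` → a = [3, 3, 1, 48] (same object as b); b = [3, 3, 1, 48] (same object as a)
`print(b)` → prints [3, 3, 1, 48]

Answer: [3, 3, 1, 48]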